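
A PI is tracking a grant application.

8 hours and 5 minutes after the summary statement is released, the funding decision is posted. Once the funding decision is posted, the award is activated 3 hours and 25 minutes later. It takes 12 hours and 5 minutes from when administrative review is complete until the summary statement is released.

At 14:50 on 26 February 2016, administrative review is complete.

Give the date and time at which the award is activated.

14:25 on 27 February 2016

Administrative review is complete: 14:50 Feb 26, 2016.
The summary statement is released: 14:50 Feb 26, 2016 + 12h05m = 02:55 Feb 27, 2016.
The funding decision is posted: 02:55 Feb 27, 2016 + 8h05m = 11:00 Feb 27, 2016.
The award is activated: 11:00 Feb 27, 2016 + 3h25m = 14:25 Feb 27, 2016.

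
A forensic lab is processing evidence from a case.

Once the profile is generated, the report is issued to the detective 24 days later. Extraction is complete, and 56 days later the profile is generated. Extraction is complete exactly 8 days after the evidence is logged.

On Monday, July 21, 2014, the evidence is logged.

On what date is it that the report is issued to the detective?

The evidence is logged: Jul 21, 2014.
Extraction is complete: Jul 21, 2014 + 8 days = Jul 29, 2014.
The profile is generated: Jul 29, 2014 + 56 days = Sep 23, 2014.
The report is issued to the detective: Sep 23, 2014 + 24 days = Oct 17, 2014.

Friday, October 17, 2014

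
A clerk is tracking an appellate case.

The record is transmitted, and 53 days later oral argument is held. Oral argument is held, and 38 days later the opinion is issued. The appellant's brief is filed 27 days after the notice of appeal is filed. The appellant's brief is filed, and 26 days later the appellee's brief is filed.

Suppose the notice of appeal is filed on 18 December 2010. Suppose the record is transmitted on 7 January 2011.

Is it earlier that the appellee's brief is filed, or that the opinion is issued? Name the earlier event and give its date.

The notice of appeal is filed: Dec 18, 2010.
The appellant's brief is filed: Dec 18, 2010 + 27 days = Jan 14, 2011.
The appellee's brief is filed: Jan 14, 2011 + 26 days = Feb 9, 2011.
The record is transmitted: Jan 7, 2011.
Oral argument is held: Jan 7, 2011 + 53 days = Mar 1, 2011.
The opinion is issued: Mar 1, 2011 + 38 days = Apr 8, 2011.
Comparing: the appellee's brief is filed on Feb 9, 2011 vs the opinion is issued on Apr 8, 2011. Earlier: the appellee's brief is filed.

The appellee's brief is filed — 9 February 2011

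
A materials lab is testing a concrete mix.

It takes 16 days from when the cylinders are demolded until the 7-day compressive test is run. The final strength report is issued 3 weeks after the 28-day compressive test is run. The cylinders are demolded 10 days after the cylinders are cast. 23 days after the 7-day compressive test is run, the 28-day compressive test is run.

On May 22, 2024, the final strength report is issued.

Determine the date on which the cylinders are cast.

The final strength report is issued: May 22, 2024.
The 28-day compressive test is run: May 22, 2024 − 3 weeks = May 1, 2024.
The 7-day compressive test is run: May 1, 2024 − 23 days = Apr 8, 2024.
The cylinders are demolded: Apr 8, 2024 − 16 days = Mar 23, 2024.
The cylinders are cast: Mar 23, 2024 − 10 days = Mar 13, 2024.

March 13, 2024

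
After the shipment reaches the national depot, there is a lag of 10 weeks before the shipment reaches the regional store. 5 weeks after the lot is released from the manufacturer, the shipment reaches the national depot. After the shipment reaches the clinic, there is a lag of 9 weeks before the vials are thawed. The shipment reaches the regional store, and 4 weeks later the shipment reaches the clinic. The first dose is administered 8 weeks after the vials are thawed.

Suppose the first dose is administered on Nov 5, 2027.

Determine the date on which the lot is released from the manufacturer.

The first dose is administered: Nov 5, 2027.
The vials are thawed: Nov 5, 2027 − 8 weeks = Sep 10, 2027.
The shipment reaches the clinic: Sep 10, 2027 − 9 weeks = Jul 9, 2027.
The shipment reaches the regional store: Jul 9, 2027 − 4 weeks = Jun 11, 2027.
The shipment reaches the national depot: Jun 11, 2027 − 10 weeks = Apr 2, 2027.
The lot is released from the manufacturer: Apr 2, 2027 − 5 weeks = Feb 26, 2027.

Feb 26, 2027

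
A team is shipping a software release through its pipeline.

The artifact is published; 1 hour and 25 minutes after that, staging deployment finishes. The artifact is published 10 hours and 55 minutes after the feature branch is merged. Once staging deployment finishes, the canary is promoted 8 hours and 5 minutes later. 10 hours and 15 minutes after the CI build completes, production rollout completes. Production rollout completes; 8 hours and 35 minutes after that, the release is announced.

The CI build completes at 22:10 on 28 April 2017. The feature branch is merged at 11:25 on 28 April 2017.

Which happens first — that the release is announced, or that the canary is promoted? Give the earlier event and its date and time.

The canary is promoted — 07:50 on 29 April 2017

The CI build completes: 22:10 Apr 28, 2017.
Production rollout completes: 22:10 Apr 28, 2017 + 10h15m = 08:25 Apr 29, 2017.
The release is announced: 08:25 Apr 29, 2017 + 8h35m = 17:00 Apr 29, 2017.
The feature branch is merged: 11:25 Apr 28, 2017.
The artifact is published: 11:25 Apr 28, 2017 + 10h55m = 22:20 Apr 28, 2017.
Staging deployment finishes: 22:20 Apr 28, 2017 + 1h25m = 23:45 Apr 28, 2017.
The canary is promoted: 23:45 Apr 28, 2017 + 8h05m = 07:50 Apr 29, 2017.
Comparing: the release is announced at 17:00 Apr 29, 2017 vs the canary is promoted at 07:50 Apr 29, 2017. Earlier: the canary is promoted.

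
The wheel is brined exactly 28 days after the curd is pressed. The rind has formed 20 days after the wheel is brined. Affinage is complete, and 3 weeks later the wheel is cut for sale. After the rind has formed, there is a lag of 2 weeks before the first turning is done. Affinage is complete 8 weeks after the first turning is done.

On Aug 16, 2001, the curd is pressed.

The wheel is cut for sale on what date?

The curd is pressed: Aug 16, 2001.
The wheel is brined: Aug 16, 2001 + 28 days = Sep 13, 2001.
The rind has formed: Sep 13, 2001 + 20 days = Oct 3, 2001.
The first turning is done: Oct 3, 2001 + 2 weeks = Oct 17, 2001.
Affinage is complete: Oct 17, 2001 + 8 weeks = Dec 12, 2001.
The wheel is cut for sale: Dec 12, 2001 + 3 weeks = Jan 2, 2002.

Jan 2, 2002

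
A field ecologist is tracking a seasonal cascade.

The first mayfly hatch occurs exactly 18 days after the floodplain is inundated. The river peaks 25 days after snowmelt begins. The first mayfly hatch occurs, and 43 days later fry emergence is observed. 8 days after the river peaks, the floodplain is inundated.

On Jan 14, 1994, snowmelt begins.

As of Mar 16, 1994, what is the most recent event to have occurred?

The first mayfly hatch occurs

Snowmelt begins: Jan 14, 1994.
The river peaks: Jan 14, 1994 + 25 days = Feb 8, 1994.
The floodplain is inundated: Feb 8, 1994 + 8 days = Feb 16, 1994.
The first mayfly hatch occurs: Feb 16, 1994 + 18 days = Mar 6, 1994.
Fry emergence is observed: Mar 6, 1994 + 43 days = Apr 18, 1994.
Mar 16, 1994 falls between when the first mayfly hatch occurs (Mar 6, 1994) and when fry emergence is observed (Apr 18, 1994).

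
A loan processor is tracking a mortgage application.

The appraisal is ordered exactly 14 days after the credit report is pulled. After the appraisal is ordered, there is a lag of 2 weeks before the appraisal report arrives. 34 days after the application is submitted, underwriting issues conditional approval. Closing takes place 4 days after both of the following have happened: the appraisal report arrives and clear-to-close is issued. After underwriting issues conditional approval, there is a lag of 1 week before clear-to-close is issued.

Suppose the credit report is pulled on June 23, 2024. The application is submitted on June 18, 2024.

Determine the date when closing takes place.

August 2, 2024

The credit report is pulled: Jun 23, 2024.
The appraisal is ordered: Jun 23, 2024 + 14 days = Jul 7, 2024.
The appraisal report arrives: Jul 7, 2024 + 2 weeks = Jul 21, 2024.
The application is submitted: Jun 18, 2024.
Underwriting issues conditional approval: Jun 18, 2024 + 34 days = Jul 22, 2024.
Clear-to-close is issued: Jul 22, 2024 + 1 week = Jul 29, 2024.
Both prerequisites met — the appraisal report arrives (Jul 21, 2024), clear-to-close is issued (Jul 29, 2024); the later is Jul 29, 2024.
Closing takes place: Jul 29, 2024 + 4 days = Aug 2, 2024.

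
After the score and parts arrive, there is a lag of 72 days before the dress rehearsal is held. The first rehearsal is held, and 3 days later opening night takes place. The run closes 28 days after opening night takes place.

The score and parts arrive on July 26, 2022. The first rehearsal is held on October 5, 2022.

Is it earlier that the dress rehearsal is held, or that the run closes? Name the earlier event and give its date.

The dress rehearsal is held — October 6, 2022

The score and parts arrive: Jul 26, 2022.
The dress rehearsal is held: Jul 26, 2022 + 72 days = Oct 6, 2022.
The first rehearsal is held: Oct 5, 2022.
Opening night takes place: Oct 5, 2022 + 3 days = Oct 8, 2022.
The run closes: Oct 8, 2022 + 28 days = Nov 5, 2022.
Comparing: the dress rehearsal is held on Oct 6, 2022 vs the run closes on Nov 5, 2022. Earlier: the dress rehearsal is held.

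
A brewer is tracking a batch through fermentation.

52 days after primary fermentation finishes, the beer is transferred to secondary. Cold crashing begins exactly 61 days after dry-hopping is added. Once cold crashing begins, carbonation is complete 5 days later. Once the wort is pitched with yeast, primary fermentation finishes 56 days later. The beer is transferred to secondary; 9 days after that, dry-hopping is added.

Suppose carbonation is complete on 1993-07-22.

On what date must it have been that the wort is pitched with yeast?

Carbonation is complete: Jul 22, 1993.
Cold crashing begins: Jul 22, 1993 − 5 days = Jul 17, 1993.
Dry-hopping is added: Jul 17, 1993 − 61 days = May 17, 1993.
The beer is transferred to secondary: May 17, 1993 − 9 days = May 8, 1993.
Primary fermentation finishes: May 8, 1993 − 52 days = Mar 17, 1993.
The wort is pitched with yeast: Mar 17, 1993 − 56 days = Jan 20, 1993.

1993-01-20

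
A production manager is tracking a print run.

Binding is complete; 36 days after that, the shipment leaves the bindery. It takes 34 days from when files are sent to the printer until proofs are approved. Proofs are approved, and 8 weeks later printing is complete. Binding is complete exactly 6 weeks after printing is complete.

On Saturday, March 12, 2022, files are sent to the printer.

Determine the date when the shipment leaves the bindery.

Files are sent to the printer: Mar 12, 2022.
Proofs are approved: Mar 12, 2022 + 34 days = Apr 15, 2022.
Printing is complete: Apr 15, 2022 + 8 weeks = Jun 10, 2022.
Binding is complete: Jun 10, 2022 + 6 weeks = Jul 22, 2022.
The shipment leaves the bindery: Jul 22, 2022 + 36 days = Aug 27, 2022.

Saturday, August 27, 2022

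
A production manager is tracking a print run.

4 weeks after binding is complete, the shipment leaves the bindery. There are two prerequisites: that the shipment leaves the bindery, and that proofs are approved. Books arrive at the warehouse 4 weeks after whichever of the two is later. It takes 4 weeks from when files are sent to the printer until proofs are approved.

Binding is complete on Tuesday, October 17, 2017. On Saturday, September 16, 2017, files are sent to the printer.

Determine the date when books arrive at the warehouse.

Tuesday, December 12, 2017

Binding is complete: Oct 17, 2017.
The shipment leaves the bindery: Oct 17, 2017 + 4 weeks = Nov 14, 2017.
Files are sent to the printer: Sep 16, 2017.
Proofs are approved: Sep 16, 2017 + 4 weeks = Oct 14, 2017.
Both prerequisites met — the shipment leaves the bindery (Nov 14, 2017), proofs are approved (Oct 14, 2017); the later is Nov 14, 2017.
Books arrive at the warehouse: Nov 14, 2017 + 4 weeks = Dec 12, 2017.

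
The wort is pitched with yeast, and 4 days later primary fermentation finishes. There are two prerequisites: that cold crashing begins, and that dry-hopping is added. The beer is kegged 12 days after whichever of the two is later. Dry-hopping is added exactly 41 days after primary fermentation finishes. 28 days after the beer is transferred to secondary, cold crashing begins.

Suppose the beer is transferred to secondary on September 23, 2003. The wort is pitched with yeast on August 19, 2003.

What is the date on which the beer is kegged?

The beer is transferred to secondary: Sep 23, 2003.
Cold crashing begins: Sep 23, 2003 + 28 days = Oct 21, 2003.
The wort is pitched with yeast: Aug 19, 2003.
Primary fermentation finishes: Aug 19, 2003 + 4 days = Aug 23, 2003.
Dry-hopping is added: Aug 23, 2003 + 41 days = Oct 3, 2003.
Both prerequisites met — cold crashing begins (Oct 21, 2003), dry-hopping is added (Oct 3, 2003); the later is Oct 21, 2003.
The beer is kegged: Oct 21, 2003 + 12 days = Nov 2, 2003.

November 2, 2003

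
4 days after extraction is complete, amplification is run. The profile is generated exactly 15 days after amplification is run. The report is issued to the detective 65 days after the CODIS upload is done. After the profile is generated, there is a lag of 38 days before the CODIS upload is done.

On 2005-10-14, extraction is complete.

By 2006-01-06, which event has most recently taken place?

The CODIS upload is done

Extraction is complete: Oct 14, 2005.
Amplification is run: Oct 14, 2005 + 4 days = Oct 18, 2005.
The profile is generated: Oct 18, 2005 + 15 days = Nov 2, 2005.
The CODIS upload is done: Nov 2, 2005 + 38 days = Dec 10, 2005.
The report is issued to the detective: Dec 10, 2005 + 65 days = Feb 13, 2006.
Jan 6, 2006 falls between when the CODIS upload is done (Dec 10, 2005) and when the report is issued to the detective (Feb 13, 2006).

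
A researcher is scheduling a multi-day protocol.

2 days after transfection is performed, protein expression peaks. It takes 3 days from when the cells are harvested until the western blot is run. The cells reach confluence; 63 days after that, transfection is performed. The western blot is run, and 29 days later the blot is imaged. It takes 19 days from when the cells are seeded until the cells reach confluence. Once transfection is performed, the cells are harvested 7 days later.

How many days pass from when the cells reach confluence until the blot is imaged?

102 days

Causal path: the cells reach confluence → transfection is performed → the cells are harvested → the western blot is run → the blot is imaged.
Total delay along the path: 63 + 7 + 3 + 29 = 102 days.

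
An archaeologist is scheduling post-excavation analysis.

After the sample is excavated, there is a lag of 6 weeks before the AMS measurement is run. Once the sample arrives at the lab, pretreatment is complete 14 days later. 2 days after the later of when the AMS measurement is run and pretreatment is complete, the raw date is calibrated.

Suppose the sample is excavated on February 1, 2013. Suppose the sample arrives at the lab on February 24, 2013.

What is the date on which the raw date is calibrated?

March 17, 2013

The sample is excavated: Feb 1, 2013.
The AMS measurement is run: Feb 1, 2013 + 6 weeks = Mar 15, 2013.
The sample arrives at the lab: Feb 24, 2013.
Pretreatment is complete: Feb 24, 2013 + 14 days = Mar 10, 2013.
Both prerequisites met — the AMS measurement is run (Mar 15, 2013), pretreatment is complete (Mar 10, 2013); the later is Mar 15, 2013.
The raw date is calibrated: Mar 15, 2013 + 2 days = Mar 17, 2013.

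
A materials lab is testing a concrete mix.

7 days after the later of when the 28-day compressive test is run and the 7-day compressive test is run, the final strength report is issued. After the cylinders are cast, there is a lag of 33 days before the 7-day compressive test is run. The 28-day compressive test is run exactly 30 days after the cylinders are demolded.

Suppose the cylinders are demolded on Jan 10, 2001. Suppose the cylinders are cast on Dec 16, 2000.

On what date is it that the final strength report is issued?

The cylinders are demolded: Jan 10, 2001.
The 28-day compressive test is run: Jan 10, 2001 + 30 days = Feb 9, 2001.
The cylinders are cast: Dec 16, 2000.
The 7-day compressive test is run: Dec 16, 2000 + 33 days = Jan 18, 2001.
Both prerequisites met — the 28-day compressive test is run (Feb 9, 2001), the 7-day compressive test is run (Jan 18, 2001); the later is Feb 9, 2001.
The final strength report is issued: Feb 9, 2001 + 7 days = Feb 16, 2001.

Feb 16, 2001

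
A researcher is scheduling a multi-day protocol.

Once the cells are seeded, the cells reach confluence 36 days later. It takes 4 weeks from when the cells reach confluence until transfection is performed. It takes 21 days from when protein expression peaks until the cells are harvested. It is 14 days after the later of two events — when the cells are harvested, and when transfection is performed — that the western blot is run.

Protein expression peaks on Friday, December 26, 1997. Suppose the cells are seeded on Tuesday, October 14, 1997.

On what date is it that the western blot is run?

Protein expression peaks: Dec 26, 1997.
The cells are harvested: Dec 26, 1997 + 21 days = Jan 16, 1998.
The cells are seeded: Oct 14, 1997.
The cells reach confluence: Oct 14, 1997 + 36 days = Nov 19, 1997.
Transfection is performed: Nov 19, 1997 + 4 weeks = Dec 17, 1997.
Both prerequisites met — the cells are harvested (Jan 16, 1998), transfection is performed (Dec 17, 1997); the later is Jan 16, 1998.
The western blot is run: Jan 16, 1998 + 14 days = Jan 30, 1998.

Friday, January 30, 1998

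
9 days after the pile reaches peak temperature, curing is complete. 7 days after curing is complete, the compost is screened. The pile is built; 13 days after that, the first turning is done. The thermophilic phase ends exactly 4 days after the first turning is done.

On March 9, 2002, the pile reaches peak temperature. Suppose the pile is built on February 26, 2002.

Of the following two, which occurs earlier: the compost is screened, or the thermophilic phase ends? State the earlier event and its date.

The thermophilic phase ends — March 15, 2002

The pile reaches peak temperature: Mar 9, 2002.
Curing is complete: Mar 9, 2002 + 9 days = Mar 18, 2002.
The compost is screened: Mar 18, 2002 + 7 days = Mar 25, 2002.
The pile is built: Feb 26, 2002.
The first turning is done: Feb 26, 2002 + 13 days = Mar 11, 2002.
The thermophilic phase ends: Mar 11, 2002 + 4 days = Mar 15, 2002.
Comparing: the compost is screened on Mar 25, 2002 vs the thermophilic phase ends on Mar 15, 2002. Earlier: the thermophilic phase ends.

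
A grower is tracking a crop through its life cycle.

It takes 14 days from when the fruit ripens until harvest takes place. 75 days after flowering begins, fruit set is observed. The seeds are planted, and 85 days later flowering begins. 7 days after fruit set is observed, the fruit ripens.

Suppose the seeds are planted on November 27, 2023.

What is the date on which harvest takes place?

The seeds are planted: Nov 27, 2023.
Flowering begins: Nov 27, 2023 + 85 days = Feb 20, 2024.
Fruit set is observed: Feb 20, 2024 + 75 days = May 5, 2024.
The fruit ripens: May 5, 2024 + 7 days = May 12, 2024.
Harvest takes place: May 12, 2024 + 14 days = May 26, 2024.

May 26, 2024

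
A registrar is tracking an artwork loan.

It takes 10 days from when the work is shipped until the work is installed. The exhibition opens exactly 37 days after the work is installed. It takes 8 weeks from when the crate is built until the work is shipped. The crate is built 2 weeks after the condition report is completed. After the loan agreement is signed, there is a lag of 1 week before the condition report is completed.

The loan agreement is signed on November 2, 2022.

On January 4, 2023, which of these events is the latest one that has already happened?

The loan agreement is signed: Nov 2, 2022.
The condition report is completed: Nov 2, 2022 + 1 week = Nov 9, 2022.
The crate is built: Nov 9, 2022 + 2 weeks = Nov 23, 2022.
The work is shipped: Nov 23, 2022 + 8 weeks = Jan 18, 2023.
The work is installed: Jan 18, 2023 + 10 days = Jan 28, 2023.
The exhibition opens: Jan 28, 2023 + 37 days = Mar 6, 2023.
Jan 4, 2023 falls between when the crate is built (Nov 23, 2022) and when the work is shipped (Jan 18, 2023).

The crate is built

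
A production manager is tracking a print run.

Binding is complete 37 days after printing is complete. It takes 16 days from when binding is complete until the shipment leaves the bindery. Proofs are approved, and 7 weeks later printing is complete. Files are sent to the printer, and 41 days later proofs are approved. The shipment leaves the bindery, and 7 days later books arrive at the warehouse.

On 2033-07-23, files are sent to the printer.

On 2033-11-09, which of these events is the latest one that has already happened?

Files are sent to the printer: Jul 23, 2033.
Proofs are approved: Jul 23, 2033 + 41 days = Sep 2, 2033.
Printing is complete: Sep 2, 2033 + 7 weeks = Oct 21, 2033.
Binding is complete: Oct 21, 2033 + 37 days = Nov 27, 2033.
The shipment leaves the bindery: Nov 27, 2033 + 16 days = Dec 13, 2033.
Books arrive at the warehouse: Dec 13, 2033 + 7 days = Dec 20, 2033.
Nov 9, 2033 falls between when printing is complete (Oct 21, 2033) and when binding is complete (Nov 27, 2033).

Printing is complete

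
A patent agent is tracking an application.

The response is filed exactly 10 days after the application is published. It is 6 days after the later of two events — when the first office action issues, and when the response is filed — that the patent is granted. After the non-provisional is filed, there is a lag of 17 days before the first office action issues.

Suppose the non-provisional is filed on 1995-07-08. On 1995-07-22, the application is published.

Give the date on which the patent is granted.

The non-provisional is filed: Jul 8, 1995.
The first office action issues: Jul 8, 1995 + 17 days = Jul 25, 1995.
The application is published: Jul 22, 1995.
The response is filed: Jul 22, 1995 + 10 days = Aug 1, 1995.
Both prerequisites met — the first office action issues (Jul 25, 1995), the response is filed (Aug 1, 1995); the later is Aug 1, 1995.
The patent is granted: Aug 1, 1995 + 6 days = Aug 7, 1995.

1995-08-07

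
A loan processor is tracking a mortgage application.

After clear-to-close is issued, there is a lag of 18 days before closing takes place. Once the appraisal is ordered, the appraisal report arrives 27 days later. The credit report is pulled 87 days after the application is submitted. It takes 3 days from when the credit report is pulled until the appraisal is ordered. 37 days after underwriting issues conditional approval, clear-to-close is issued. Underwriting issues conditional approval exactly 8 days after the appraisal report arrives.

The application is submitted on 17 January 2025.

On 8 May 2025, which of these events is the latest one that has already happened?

The application is submitted: Jan 17, 2025.
The credit report is pulled: Jan 17, 2025 + 87 days = Apr 14, 2025.
The appraisal is ordered: Apr 14, 2025 + 3 days = Apr 17, 2025.
The appraisal report arrives: Apr 17, 2025 + 27 days = May 14, 2025.
Underwriting issues conditional approval: May 14, 2025 + 8 days = May 22, 2025.
Clear-to-close is issued: May 22, 2025 + 37 days = Jun 28, 2025.
Closing takes place: Jun 28, 2025 + 18 days = Jul 16, 2025.
May 8, 2025 falls between when the appraisal is ordered (Apr 17, 2025) and when the appraisal report arrives (May 14, 2025).

The appraisal is ordered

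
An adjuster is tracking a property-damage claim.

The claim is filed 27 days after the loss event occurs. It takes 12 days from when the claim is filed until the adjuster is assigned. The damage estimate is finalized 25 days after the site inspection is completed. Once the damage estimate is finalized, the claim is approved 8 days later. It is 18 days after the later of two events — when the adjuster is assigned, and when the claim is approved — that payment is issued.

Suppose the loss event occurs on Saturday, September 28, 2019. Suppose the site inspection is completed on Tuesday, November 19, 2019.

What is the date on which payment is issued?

Thursday, January 9, 2020

The loss event occurs: Sep 28, 2019.
The claim is filed: Sep 28, 2019 + 27 days = Oct 25, 2019.
The adjuster is assigned: Oct 25, 2019 + 12 days = Nov 6, 2019.
The site inspection is completed: Nov 19, 2019.
The damage estimate is finalized: Nov 19, 2019 + 25 days = Dec 14, 2019.
The claim is approved: Dec 14, 2019 + 8 days = Dec 22, 2019.
Both prerequisites met — the adjuster is assigned (Nov 6, 2019), the claim is approved (Dec 22, 2019); the later is Dec 22, 2019.
Payment is issued: Dec 22, 2019 + 18 days = Jan 9, 2020.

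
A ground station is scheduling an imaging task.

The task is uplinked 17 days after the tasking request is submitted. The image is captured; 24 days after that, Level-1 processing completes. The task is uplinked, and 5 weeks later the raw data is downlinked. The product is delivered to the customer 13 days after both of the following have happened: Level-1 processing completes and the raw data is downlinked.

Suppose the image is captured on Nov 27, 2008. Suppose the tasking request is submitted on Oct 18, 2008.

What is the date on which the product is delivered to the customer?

Jan 3, 2009

The image is captured: Nov 27, 2008.
Level-1 processing completes: Nov 27, 2008 + 24 days = Dec 21, 2008.
The tasking request is submitted: Oct 18, 2008.
The task is uplinked: Oct 18, 2008 + 17 days = Nov 4, 2008.
The raw data is downlinked: Nov 4, 2008 + 5 weeks = Dec 9, 2008.
Both prerequisites met — Level-1 processing completes (Dec 21, 2008), the raw data is downlinked (Dec 9, 2008); the later is Dec 21, 2008.
The product is delivered to the customer: Dec 21, 2008 + 13 days = Jan 3, 2009.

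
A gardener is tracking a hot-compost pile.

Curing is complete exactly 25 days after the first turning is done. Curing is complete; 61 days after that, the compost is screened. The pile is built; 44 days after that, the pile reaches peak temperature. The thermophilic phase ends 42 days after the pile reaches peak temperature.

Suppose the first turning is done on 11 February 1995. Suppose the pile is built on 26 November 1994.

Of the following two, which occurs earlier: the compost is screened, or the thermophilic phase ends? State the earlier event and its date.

The first turning is done: Feb 11, 1995.
Curing is complete: Feb 11, 1995 + 25 days = Mar 8, 1995.
The compost is screened: Mar 8, 1995 + 61 days = May 8, 1995.
The pile is built: Nov 26, 1994.
The pile reaches peak temperature: Nov 26, 1994 + 44 days = Jan 9, 1995.
The thermophilic phase ends: Jan 9, 1995 + 42 days = Feb 20, 1995.
Comparing: the compost is screened on May 8, 1995 vs the thermophilic phase ends on Feb 20, 1995. Earlier: the thermophilic phase ends.

The thermophilic phase ends — 20 February 1995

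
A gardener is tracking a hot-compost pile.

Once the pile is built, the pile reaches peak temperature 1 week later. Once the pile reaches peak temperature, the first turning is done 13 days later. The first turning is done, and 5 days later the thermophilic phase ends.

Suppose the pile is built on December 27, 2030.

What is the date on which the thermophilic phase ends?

The pile is built: Dec 27, 2030.
The pile reaches peak temperature: Dec 27, 2030 + 1 week = Jan 3, 2031.
The first turning is done: Jan 3, 2031 + 13 days = Jan 16, 2031.
The thermophilic phase ends: Jan 16, 2031 + 5 days = Jan 21, 2031.

January 21, 2031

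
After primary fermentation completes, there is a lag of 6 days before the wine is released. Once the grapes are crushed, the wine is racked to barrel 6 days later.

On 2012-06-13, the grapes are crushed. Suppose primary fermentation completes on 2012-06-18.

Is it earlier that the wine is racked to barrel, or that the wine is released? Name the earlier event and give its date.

The wine is racked to barrel — 2012-06-19

The grapes are crushed: Jun 13, 2012.
The wine is racked to barrel: Jun 13, 2012 + 6 days = Jun 19, 2012.
Primary fermentation completes: Jun 18, 2012.
The wine is released: Jun 18, 2012 + 6 days = Jun 24, 2012.
Comparing: the wine is racked to barrel on Jun 19, 2012 vs the wine is released on Jun 24, 2012. Earlier: the wine is racked to barrel.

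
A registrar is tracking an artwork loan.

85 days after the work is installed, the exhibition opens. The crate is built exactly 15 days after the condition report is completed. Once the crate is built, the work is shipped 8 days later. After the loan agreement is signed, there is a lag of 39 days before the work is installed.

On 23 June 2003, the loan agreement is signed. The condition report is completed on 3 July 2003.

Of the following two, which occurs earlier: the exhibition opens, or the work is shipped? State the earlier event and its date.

The loan agreement is signed: Jun 23, 2003.
The work is installed: Jun 23, 2003 + 39 days = Aug 1, 2003.
The exhibition opens: Aug 1, 2003 + 85 days = Oct 25, 2003.
The condition report is completed: Jul 3, 2003.
The crate is built: Jul 3, 2003 + 15 days = Jul 18, 2003.
The work is shipped: Jul 18, 2003 + 8 days = Jul 26, 2003.
Comparing: the exhibition opens on Oct 25, 2003 vs the work is shipped on Jul 26, 2003. Earlier: the work is shipped.

The work is shipped — 26 July 2003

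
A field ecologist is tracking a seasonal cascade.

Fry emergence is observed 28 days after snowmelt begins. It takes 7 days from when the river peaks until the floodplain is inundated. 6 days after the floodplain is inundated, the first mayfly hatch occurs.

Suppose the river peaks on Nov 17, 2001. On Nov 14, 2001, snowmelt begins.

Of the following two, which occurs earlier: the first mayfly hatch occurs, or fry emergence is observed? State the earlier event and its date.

The river peaks: Nov 17, 2001.
The floodplain is inundated: Nov 17, 2001 + 7 days = Nov 24, 2001.
The first mayfly hatch occurs: Nov 24, 2001 + 6 days = Nov 30, 2001.
Snowmelt begins: Nov 14, 2001.
Fry emergence is observed: Nov 14, 2001 + 28 days = Dec 12, 2001.
Comparing: the first mayfly hatch occurs on Nov 30, 2001 vs fry emergence is observed on Dec 12, 2001. Earlier: the first mayfly hatch occurs.

The first mayfly hatch occurs — Nov 30, 2001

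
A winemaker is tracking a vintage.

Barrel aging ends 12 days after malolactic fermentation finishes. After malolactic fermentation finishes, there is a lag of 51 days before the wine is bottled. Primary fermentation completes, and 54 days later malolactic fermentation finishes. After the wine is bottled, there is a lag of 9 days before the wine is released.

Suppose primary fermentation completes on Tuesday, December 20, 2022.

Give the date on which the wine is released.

Primary fermentation completes: Dec 20, 2022.
Malolactic fermentation finishes: Dec 20, 2022 + 54 days = Feb 12, 2023.
The wine is bottled: Feb 12, 2023 + 51 days = Apr 4, 2023.
The wine is released: Apr 4, 2023 + 9 days = Apr 13, 2023.

Thursday, April 13, 2023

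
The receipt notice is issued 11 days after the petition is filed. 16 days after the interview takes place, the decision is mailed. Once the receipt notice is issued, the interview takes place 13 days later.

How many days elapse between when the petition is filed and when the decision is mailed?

Causal path: the petition is filed → the receipt notice is issued → the interview takes place → the decision is mailed.
Total delay along the path: 11 + 13 + 16 = 40 days.

40 days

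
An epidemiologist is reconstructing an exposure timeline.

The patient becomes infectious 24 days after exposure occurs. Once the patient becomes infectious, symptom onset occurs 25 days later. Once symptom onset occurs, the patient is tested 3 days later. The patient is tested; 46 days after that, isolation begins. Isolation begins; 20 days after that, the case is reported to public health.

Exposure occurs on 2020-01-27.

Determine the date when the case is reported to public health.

2020-05-24

Exposure occurs: Jan 27, 2020.
The patient becomes infectious: Jan 27, 2020 + 24 days = Feb 20, 2020.
Symptom onset occurs: Feb 20, 2020 + 25 days = Mar 16, 2020.
The patient is tested: Mar 16, 2020 + 3 days = Mar 19, 2020.
Isolation begins: Mar 19, 2020 + 46 days = May 4, 2020.
The case is reported to public health: May 4, 2020 + 20 days = May 24, 2020.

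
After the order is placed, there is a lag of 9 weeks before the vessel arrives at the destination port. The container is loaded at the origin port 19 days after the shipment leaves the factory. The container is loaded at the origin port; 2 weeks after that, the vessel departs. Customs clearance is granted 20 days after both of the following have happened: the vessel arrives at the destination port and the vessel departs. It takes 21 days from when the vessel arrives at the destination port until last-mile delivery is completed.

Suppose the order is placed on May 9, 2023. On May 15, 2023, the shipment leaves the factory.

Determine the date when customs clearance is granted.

The order is placed: May 9, 2023.
The vessel arrives at the destination port: May 9, 2023 + 9 weeks = Jul 11, 2023.
The shipment leaves the factory: May 15, 2023.
The container is loaded at the origin port: May 15, 2023 + 19 days = Jun 3, 2023.
The vessel departs: Jun 3, 2023 + 2 weeks = Jun 17, 2023.
Both prerequisites met — the vessel arrives at the destination port (Jul 11, 2023), the vessel departs (Jun 17, 2023); the later is Jul 11, 2023.
Customs clearance is granted: Jul 11, 2023 + 20 days = Jul 31, 2023.

July 31, 2023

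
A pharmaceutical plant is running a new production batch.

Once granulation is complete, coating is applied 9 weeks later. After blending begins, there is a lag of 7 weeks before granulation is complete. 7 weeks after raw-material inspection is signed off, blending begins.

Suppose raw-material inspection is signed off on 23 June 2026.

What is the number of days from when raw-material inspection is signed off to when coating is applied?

Causal path: raw-material inspection is signed off → blending begins → granulation is complete → coating is applied.
Total delay along the path: 7 + 7 + 9 weeks = 23 weeks = 161 days.

161 days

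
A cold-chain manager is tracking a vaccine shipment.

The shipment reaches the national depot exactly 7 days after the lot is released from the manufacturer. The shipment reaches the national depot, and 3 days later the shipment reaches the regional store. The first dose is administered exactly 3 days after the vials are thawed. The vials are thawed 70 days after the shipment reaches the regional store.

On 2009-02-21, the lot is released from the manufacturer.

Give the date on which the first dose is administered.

The lot is released from the manufacturer: Feb 21, 2009.
The shipment reaches the national depot: Feb 21, 2009 + 7 days = Feb 28, 2009.
The shipment reaches the regional store: Feb 28, 2009 + 3 days = Mar 3, 2009.
The vials are thawed: Mar 3, 2009 + 70 days = May 12, 2009.
The first dose is administered: May 12, 2009 + 3 days = May 15, 2009.

2009-05-15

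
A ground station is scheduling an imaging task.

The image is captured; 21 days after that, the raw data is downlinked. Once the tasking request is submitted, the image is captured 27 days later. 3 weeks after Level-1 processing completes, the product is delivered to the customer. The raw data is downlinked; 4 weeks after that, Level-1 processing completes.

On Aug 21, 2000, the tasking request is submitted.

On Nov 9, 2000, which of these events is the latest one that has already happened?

The tasking request is submitted: Aug 21, 2000.
The image is captured: Aug 21, 2000 + 27 days = Sep 17, 2000.
The raw data is downlinked: Sep 17, 2000 + 21 days = Oct 8, 2000.
Level-1 processing completes: Oct 8, 2000 + 4 weeks = Nov 5, 2000.
The product is delivered to the customer: Nov 5, 2000 + 3 weeks = Nov 26, 2000.
Nov 9, 2000 falls between when Level-1 processing completes (Nov 5, 2000) and when the product is delivered to the customer (Nov 26, 2000).

Level-1 processing completes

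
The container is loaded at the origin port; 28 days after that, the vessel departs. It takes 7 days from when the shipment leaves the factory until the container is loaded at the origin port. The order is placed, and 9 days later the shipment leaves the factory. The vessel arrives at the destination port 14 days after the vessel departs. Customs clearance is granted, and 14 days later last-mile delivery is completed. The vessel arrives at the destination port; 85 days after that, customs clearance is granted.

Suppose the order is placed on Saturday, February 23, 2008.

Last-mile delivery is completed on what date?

Tuesday, July 29, 2008

The order is placed: Feb 23, 2008.
The shipment leaves the factory: Feb 23, 2008 + 9 days = Mar 3, 2008.
The container is loaded at the origin port: Mar 3, 2008 + 7 days = Mar 10, 2008.
The vessel departs: Mar 10, 2008 + 28 days = Apr 7, 2008.
The vessel arrives at the destination port: Apr 7, 2008 + 14 days = Apr 21, 2008.
Customs clearance is granted: Apr 21, 2008 + 85 days = Jul 15, 2008.
Last-mile delivery is completed: Jul 15, 2008 + 14 days = Jul 29, 2008.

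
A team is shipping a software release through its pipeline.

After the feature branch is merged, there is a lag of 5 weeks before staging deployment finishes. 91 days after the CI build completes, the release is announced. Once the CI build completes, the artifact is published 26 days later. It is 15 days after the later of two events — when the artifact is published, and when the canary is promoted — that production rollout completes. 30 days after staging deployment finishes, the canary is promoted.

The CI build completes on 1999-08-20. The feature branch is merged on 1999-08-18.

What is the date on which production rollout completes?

1999-11-06

The CI build completes: Aug 20, 1999.
The artifact is published: Aug 20, 1999 + 26 days = Sep 15, 1999.
The feature branch is merged: Aug 18, 1999.
Staging deployment finishes: Aug 18, 1999 + 5 weeks = Sep 22, 1999.
The canary is promoted: Sep 22, 1999 + 30 days = Oct 22, 1999.
Both prerequisites met — the artifact is published (Sep 15, 1999), the canary is promoted (Oct 22, 1999); the later is Oct 22, 1999.
Production rollout completes: Oct 22, 1999 + 15 days = Nov 6, 1999.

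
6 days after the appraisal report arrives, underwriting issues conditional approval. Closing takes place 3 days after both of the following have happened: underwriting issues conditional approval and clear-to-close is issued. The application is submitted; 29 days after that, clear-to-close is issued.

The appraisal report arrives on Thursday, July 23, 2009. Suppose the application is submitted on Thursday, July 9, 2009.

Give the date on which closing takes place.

The appraisal report arrives: Jul 23, 2009.
Underwriting issues conditional approval: Jul 23, 2009 + 6 days = Jul 29, 2009.
The application is submitted: Jul 9, 2009.
Clear-to-close is issued: Jul 9, 2009 + 29 days = Aug 7, 2009.
Both prerequisites met — underwriting issues conditional approval (Jul 29, 2009), clear-to-close is issued (Aug 7, 2009); the later is Aug 7, 2009.
Closing takes place: Aug 7, 2009 + 3 days = Aug 10, 2009.

Monday, August 10, 2009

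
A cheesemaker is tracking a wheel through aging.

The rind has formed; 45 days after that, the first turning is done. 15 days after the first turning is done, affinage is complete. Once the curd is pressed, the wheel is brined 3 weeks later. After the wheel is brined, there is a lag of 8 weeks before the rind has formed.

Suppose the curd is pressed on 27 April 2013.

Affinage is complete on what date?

11 September 2013

The curd is pressed: Apr 27, 2013.
The wheel is brined: Apr 27, 2013 + 3 weeks = May 18, 2013.
The rind has formed: May 18, 2013 + 8 weeks = Jul 13, 2013.
The first turning is done: Jul 13, 2013 + 45 days = Aug 27, 2013.
Affinage is complete: Aug 27, 2013 + 15 days = Sep 11, 2013.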